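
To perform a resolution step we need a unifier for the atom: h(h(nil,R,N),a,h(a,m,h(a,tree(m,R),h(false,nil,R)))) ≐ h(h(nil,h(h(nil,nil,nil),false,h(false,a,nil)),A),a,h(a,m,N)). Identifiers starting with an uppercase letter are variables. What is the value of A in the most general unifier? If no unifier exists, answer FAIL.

Decompose h/3: h(nil,R,N) ≐ h(nil,h(h(nil,nil,nil),false,h(false,a,nil)),A),  a ≐ a,  h(a,m,h(a,tree(m,R),h(false,nil,R))) ≐ h(a,m,N).
Decompose h/3: nil ≐ nil,  R ≐ h(h(nil,nil,nil),false,h(false,a,nil)),  N ≐ A.
Delete trivial equation nil ≐ nil.
Bind R := h(h(nil,nil,nil),false,h(false,a,nil)); substituting into the one remaining equation that mentions R gives: h(a,m,h(a,tree(m,h(h(nil,nil,nil),false,h(false,a,nil))),h(false,nil,h(h(nil,nil,nil),false,h(false,a,nil))))) ≐ h(a,m,N).
Bind N := A; substituting into the one remaining equation that mentions N gives: h(a,m,h(a,tree(m,h(h(nil,nil,nil),false,h(false,a,nil))),h(false,nil,h(h(nil,nil,nil),false,h(false,a,nil))))) ≐ h(a,m,A).
Delete trivial equation a ≐ a.
Decompose h/3: a ≐ a,  m ≐ m,  h(a,tree(m,h(h(nil,nil,nil),false,h(false,a,nil))),h(false,nil,h(h(nil,nil,nil),false,h(false,a,nil)))) ≐ A.
Delete trivial equation a ≐ a.
Delete trivial equation m ≐ m.
Bind A := h(a,tree(m,h(h(nil,nil,nil),false,h(false,a,nil))),h(false,nil,h(h(nil,nil,nil),false,h(false,a,nil)))). Substituting into the earlier binding gives N := h(a,tree(m,h(h(nil,nil,nil),false,h(false,a,nil))),h(false,nil,h(h(nil,nil,nil),false,h(false,a,nil)))).
MGU = { R ↦ h(h(nil,nil,nil),false,h(false,a,nil)), N ↦ h(a,tree(m,h(h(nil,nil,nil),false,h(false,a,nil))),h(false,nil,h(h(nil,nil,nil),false,h(false,a,nil)))), A ↦ h(a,tree(m,h(h(nil,nil,nil),false,h(false,a,nil))),h(false,nil,h(h(nil,nil,nil),false,h(false,a,nil)))) }, so A ↦ h(a,tree(m,h(h(nil,nil,nil),false,h(false,a,nil))),h(false,nil,h(h(nil,nil,nil),false,h(false,a,nil)))).

h(a,tree(m,h(h(nil,nil,nil),false,h(false,a,nil))),h(false,nil,h(h(nil,nil,nil),false,h(false,a,nil))))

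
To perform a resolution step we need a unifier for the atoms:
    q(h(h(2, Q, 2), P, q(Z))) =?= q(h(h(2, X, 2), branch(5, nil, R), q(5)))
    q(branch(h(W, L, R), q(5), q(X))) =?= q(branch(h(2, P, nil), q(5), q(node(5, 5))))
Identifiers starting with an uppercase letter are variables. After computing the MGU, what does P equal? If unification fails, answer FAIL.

Decompose q/1: h(h(2, Q, 2), P, q(Z)) =?= h(h(2, X, 2), branch(5, nil, R), q(5)).
Decompose h/3: h(2, Q, 2) =?= h(2, X, 2),  P =?= branch(5, nil, R),  q(Z) =?= q(5).
Decompose h/3: 2 =?= 2,  Q =?= X,  2 =?= 2.
Delete trivial equation 2 =?= 2.
Bind Q := X; no other remaining equation mentions Q.
Delete trivial equation 2 =?= 2.
Bind P := branch(5, nil, R); substituting into the one remaining equation that mentions P gives: q(branch(h(W, L, R), q(5), q(X))) =?= q(branch(h(2, branch(5, nil, R), nil), q(5), q(node(5, 5)))).
Decompose q/1: Z =?= 5.
Bind Z := 5; no other remaining equation mentions Z.
Decompose q/1: branch(h(W, L, R), q(5), q(X)) =?= branch(h(2, branch(5, nil, R), nil), q(5), q(node(5, 5))).
Decompose branch/3: h(W, L, R) =?= h(2, branch(5, nil, R), nil),  q(5) =?= q(5),  q(X) =?= q(node(5, 5)).
Decompose h/3: W =?= 2,  L =?= branch(5, nil, R),  R =?= nil.
Bind W := 2; no other remaining equation mentions W.
Bind L := branch(5, nil, R); no other remaining equation mentions L.
Bind R := nil; no other remaining equation mentions R. Substituting into the earlier bindings gives P := branch(5, nil, nil), L := branch(5, nil, nil).
Delete trivial equation q(5) =?= q(5).
Decompose q/1: X =?= node(5, 5).
Bind X := node(5, 5). Substituting into the earlier binding gives Q := node(5, 5).
MGU = { Q ↦ node(5, 5), P ↦ branch(5, nil, nil), Z ↦ 5, W ↦ 2, L ↦ branch(5, nil, nil), R ↦ nil, X ↦ node(5, 5) }, so P ↦ branch(5, nil, nil).

branch(5, nil, nil)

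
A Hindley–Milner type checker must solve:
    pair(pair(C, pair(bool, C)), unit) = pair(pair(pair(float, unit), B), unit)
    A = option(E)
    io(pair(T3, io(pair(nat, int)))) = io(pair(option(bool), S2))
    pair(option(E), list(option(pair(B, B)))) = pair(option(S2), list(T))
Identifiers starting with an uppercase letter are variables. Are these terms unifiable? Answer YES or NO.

YES

Decompose pair/2: pair(C, pair(bool, C)) = pair(pair(float, unit), B),  unit = unit.
Decompose pair/2: C = pair(float, unit),  pair(bool, C) = B.
Bind C := pair(float, unit); substituting into the one remaining equation that mentions C gives: pair(bool, pair(float, unit)) = B.
Bind B := pair(bool, pair(float, unit)); substituting into the one remaining equation that mentions B gives: pair(option(E), list(option(pair(pair(bool, pair(float, unit)), pair(bool, pair(float, unit)))))) = pair(option(S2), list(T)).
Delete trivial equation unit = unit.
Bind A := option(E); no other remaining equation mentions A.
Decompose io/1: pair(T3, io(pair(nat, int))) = pair(option(bool), S2).
Decompose pair/2: T3 = option(bool),  io(pair(nat, int)) = S2.
Bind T3 := option(bool); no other remaining equation mentions T3.
Bind S2 := io(pair(nat, int)); substituting into the remaining equation gives: pair(option(E), list(option(pair(pair(bool, pair(float, unit)), pair(bool, pair(float, unit)))))) = pair(option(io(pair(nat, int))), list(T)).
Decompose pair/2: option(E) = option(io(pair(nat, int))),  list(option(pair(pair(bool, pair(float, unit)), pair(bool, pair(float, unit))))) = list(T).
Decompose option/1: E = io(pair(nat, int)).
Bind E := io(pair(nat, int)); no other remaining equation mentions E. Substituting into the earlier binding gives A := option(io(pair(nat, int))).
Decompose list/1: option(pair(pair(bool, pair(float, unit)), pair(bool, pair(float, unit)))) = T.
Bind T := option(pair(pair(bool, pair(float, unit)), pair(bool, pair(float, unit)))).
No equations remain and no clash or occurs-check failure arose, so a unifier exists.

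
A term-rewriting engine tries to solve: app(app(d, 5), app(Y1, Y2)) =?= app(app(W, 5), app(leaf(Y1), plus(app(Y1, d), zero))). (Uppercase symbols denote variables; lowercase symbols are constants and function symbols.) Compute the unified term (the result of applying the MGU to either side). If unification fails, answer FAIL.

FAIL

Decompose app/2: app(d, 5) =?= app(W, 5),  app(Y1, Y2) =?= app(leaf(Y1), plus(app(Y1, d), zero)).
Decompose app/2: d =?= W,  5 =?= 5.
Bind W := d; no other remaining equation mentions W.
Delete trivial equation 5 =?= 5.
Decompose app/2: Y1 =?= leaf(Y1),  Y2 =?= plus(app(Y1, d), zero).
Occurs check fails: Y1 occurs in leaf(Y1); the equation Y1 =?= leaf(Y1) has no finite solution.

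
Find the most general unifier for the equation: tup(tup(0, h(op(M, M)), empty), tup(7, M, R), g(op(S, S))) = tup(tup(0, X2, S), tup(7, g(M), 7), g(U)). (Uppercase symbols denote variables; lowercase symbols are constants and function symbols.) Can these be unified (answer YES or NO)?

NO

Decompose tup/3: tup(0, h(op(M, M)), empty) = tup(0, X2, S),  tup(7, M, R) = tup(7, g(M), 7),  g(op(S, S)) = g(U).
Decompose tup/3: 0 = 0,  h(op(M, M)) = X2,  empty = S.
Delete trivial equation 0 = 0.
Bind X2 := h(op(M, M)); no other remaining equation mentions X2.
Bind S := empty; substituting into the one remaining equation that mentions S gives: g(op(empty, empty)) = g(U).
Decompose tup/3: 7 = 7,  M = g(M),  R = 7.
Delete trivial equation 7 = 7.
Occurs check fails: M occurs in g(M); the equation M = g(M) has no finite solution.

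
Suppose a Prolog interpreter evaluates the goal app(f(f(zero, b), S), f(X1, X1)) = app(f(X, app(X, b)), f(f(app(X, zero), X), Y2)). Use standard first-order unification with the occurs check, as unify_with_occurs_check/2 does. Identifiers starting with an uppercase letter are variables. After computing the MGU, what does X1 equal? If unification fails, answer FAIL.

f(app(f(zero, b), zero), f(zero, b))

Decompose app/2: f(f(zero, b), S) = f(X, app(X, b)),  f(X1, X1) = f(f(app(X, zero), X), Y2).
Decompose f/2: f(zero, b) = X,  S = app(X, b).
Bind X := f(zero, b); substituting into the remaining equations gives: S = app(f(zero, b), b),  f(X1, X1) = f(f(app(f(zero, b), zero), f(zero, b)), Y2).
Bind S := app(f(zero, b), b); no other remaining equation mentions S.
Decompose f/2: X1 = f(app(f(zero, b), zero), f(zero, b)),  X1 = Y2.
Bind X1 := f(app(f(zero, b), zero), f(zero, b)); substituting into the remaining equation gives: f(app(f(zero, b), zero), f(zero, b)) = Y2.
Bind Y2 := f(app(f(zero, b), zero), f(zero, b)).
MGU = { X ↦ f(zero, b), S ↦ app(f(zero, b), b), X1 ↦ f(app(f(zero, b), zero), f(zero, b)), Y2 ↦ f(app(f(zero, b), zero), f(zero, b)) }, so X1 ↦ f(app(f(zero, b), zero), f(zero, b)).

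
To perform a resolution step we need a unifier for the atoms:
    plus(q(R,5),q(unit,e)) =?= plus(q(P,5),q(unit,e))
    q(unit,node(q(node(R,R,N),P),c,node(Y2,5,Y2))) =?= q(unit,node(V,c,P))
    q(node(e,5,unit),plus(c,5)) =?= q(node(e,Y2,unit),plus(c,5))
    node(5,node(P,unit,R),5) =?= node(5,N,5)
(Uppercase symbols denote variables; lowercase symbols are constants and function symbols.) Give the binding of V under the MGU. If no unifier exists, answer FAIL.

Decompose plus/2: q(R,5) =?= q(P,5),  q(unit,e) =?= q(unit,e).
Decompose q/2: R =?= P,  5 =?= 5.
Bind R := P; substituting into the 2 remaining equations that mention R gives: q(unit,node(q(node(P,P,N),P),c,node(Y2,5,Y2))) =?= q(unit,node(V,c,P)),  node(5,node(P,unit,P),5) =?= node(5,N,5).
Delete trivial equation 5 =?= 5.
Delete trivial equation q(unit,e) =?= q(unit,e).
Decompose q/2: unit =?= unit,  node(q(node(P,P,N),P),c,node(Y2,5,Y2)) =?= node(V,c,P).
Delete trivial equation unit =?= unit.
Decompose node/3: q(node(P,P,N),P) =?= V,  c =?= c,  node(Y2,5,Y2) =?= P.
Bind V := q(node(P,P,N),P); no other remaining equation mentions V.
Delete trivial equation c =?= c.
Bind P := node(Y2,5,Y2); substituting into the one remaining equation that mentions P gives: node(5,node(node(Y2,5,Y2),unit,node(Y2,5,Y2)),5) =?= node(5,N,5). Substituting into the earlier bindings gives R := node(Y2,5,Y2), V := q(node(node(Y2,5,Y2),node(Y2,5,Y2),N),node(Y2,5,Y2)).
Decompose q/2: node(e,5,unit) =?= node(e,Y2,unit),  plus(c,5) =?= plus(c,5).
Decompose node/3: e =?= e,  5 =?= Y2,  unit =?= unit.
Delete trivial equation e =?= e.
Bind Y2 := 5; substituting into the one remaining equation that mentions Y2 gives: node(5,node(node(5,5,5),unit,node(5,5,5)),5) =?= node(5,N,5). Substituting into the earlier bindings gives R := node(5,5,5), V := q(node(node(5,5,5),node(5,5,5),N),node(5,5,5)), P := node(5,5,5).
Delete trivial equation unit =?= unit.
Delete trivial equation plus(c,5) =?= plus(c,5).
Decompose node/3: 5 =?= 5,  node(node(5,5,5),unit,node(5,5,5)) =?= N,  5 =?= 5.
Delete trivial equation 5 =?= 5.
Bind N := node(node(5,5,5),unit,node(5,5,5)); no other remaining equation mentions N. Substituting into the earlier binding gives V := q(node(node(5,5,5),node(5,5,5),node(node(5,5,5),unit,node(5,5,5))),node(5,5,5)).
Delete trivial equation 5 =?= 5.
MGU = { R ↦ node(5,5,5), V ↦ q(node(node(5,5,5),node(5,5,5),node(node(5,5,5),unit,node(5,5,5))),node(5,5,5)), P ↦ node(5,5,5), Y2 ↦ 5, N ↦ node(node(5,5,5),unit,node(5,5,5)) }, so V ↦ q(node(node(5,5,5),node(5,5,5),node(node(5,5,5),unit,node(5,5,5))),node(5,5,5)).

q(node(node(5,5,5),node(5,5,5),node(node(5,5,5),unit,node(5,5,5))),node(5,5,5))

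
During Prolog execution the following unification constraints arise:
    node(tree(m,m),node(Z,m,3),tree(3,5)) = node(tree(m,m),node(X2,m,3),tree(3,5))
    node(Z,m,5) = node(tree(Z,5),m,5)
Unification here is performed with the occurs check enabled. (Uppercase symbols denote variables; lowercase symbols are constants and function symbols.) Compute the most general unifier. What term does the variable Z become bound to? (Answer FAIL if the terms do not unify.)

Decompose node/3: tree(m,m) = tree(m,m),  node(Z,m,3) = node(X2,m,3),  tree(3,5) = tree(3,5).
Delete trivial equation tree(m,m) = tree(m,m).
Decompose node/3: Z = X2,  m = m,  3 = 3.
Bind Z := X2; substituting into the one remaining equation that mentions Z gives: node(X2,m,5) = node(tree(X2,5),m,5).
Delete trivial equation m = m.
Delete trivial equation 3 = 3.
Delete trivial equation tree(3,5) = tree(3,5).
Decompose node/3: X2 = tree(X2,5),  m = m,  5 = 5.
Occurs check fails: X2 occurs in tree(X2,5); the equation X2 = tree(X2,5) has no finite solution.

FAIL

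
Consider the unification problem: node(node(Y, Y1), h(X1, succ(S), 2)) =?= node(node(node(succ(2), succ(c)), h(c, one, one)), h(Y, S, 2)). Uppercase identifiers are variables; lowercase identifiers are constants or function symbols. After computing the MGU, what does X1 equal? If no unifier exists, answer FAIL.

FAIL

Decompose node/2: node(Y, Y1) =?= node(node(succ(2), succ(c)), h(c, one, one)),  h(X1, succ(S), 2) =?= h(Y, S, 2).
Decompose node/2: Y =?= node(succ(2), succ(c)),  Y1 =?= h(c, one, one).
Bind Y := node(succ(2), succ(c)); substituting into the one remaining equation that mentions Y gives: h(X1, succ(S), 2) =?= h(node(succ(2), succ(c)), S, 2).
Bind Y1 := h(c, one, one); no other remaining equation mentions Y1.
Decompose h/3: X1 =?= node(succ(2), succ(c)),  succ(S) =?= S,  2 =?= 2.
Bind X1 := node(succ(2), succ(c)); no other remaining equation mentions X1.
Occurs check fails: S occurs in succ(S); the equation S =?= succ(S) has no finite solution.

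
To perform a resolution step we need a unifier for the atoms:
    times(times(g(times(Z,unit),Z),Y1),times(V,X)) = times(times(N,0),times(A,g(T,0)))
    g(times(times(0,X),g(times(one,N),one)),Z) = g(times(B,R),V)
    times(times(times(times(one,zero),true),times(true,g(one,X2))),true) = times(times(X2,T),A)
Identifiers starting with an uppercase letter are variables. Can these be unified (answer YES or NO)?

YES

Decompose times/2: times(g(times(Z,unit),Z),Y1) = times(N,0),  times(V,X) = times(A,g(T,0)).
Decompose times/2: g(times(Z,unit),Z) = N,  Y1 = 0.
Bind N := g(times(Z,unit),Z); substituting into the one remaining equation that mentions N gives: g(times(times(0,X),g(times(one,g(times(Z,unit),Z)),one)),Z) = g(times(B,R),V).
Bind Y1 := 0; no other remaining equation mentions Y1.
Decompose times/2: V = A,  X = g(T,0).
Bind V := A; substituting into the one remaining equation that mentions V gives: g(times(times(0,X),g(times(one,g(times(Z,unit),Z)),one)),Z) = g(times(B,R),A).
Bind X := g(T,0); substituting into the one remaining equation that mentions X gives: g(times(times(0,g(T,0)),g(times(one,g(times(Z,unit),Z)),one)),Z) = g(times(B,R),A).
Decompose g/2: times(times(0,g(T,0)),g(times(one,g(times(Z,unit),Z)),one)) = times(B,R),  Z = A.
Decompose times/2: times(0,g(T,0)) = B,  g(times(one,g(times(Z,unit),Z)),one) = R.
Bind B := times(0,g(T,0)); no other remaining equation mentions B.
Bind R := g(times(one,g(times(Z,unit),Z)),one); no other remaining equation mentions R.
Bind Z := A; no other remaining equation mentions Z. Substituting into the earlier bindings gives N := g(times(A,unit),A), R := g(times(one,g(times(A,unit),A)),one).
Decompose times/2: times(times(times(one,zero),true),times(true,g(one,X2))) = times(X2,T),  true = A.
Decompose times/2: times(times(one,zero),true) = X2,  times(true,g(one,X2)) = T.
Bind X2 := times(times(one,zero),true); substituting into the one remaining equation that mentions X2 gives: times(true,g(one,times(times(one,zero),true))) = T.
Bind T := times(true,g(one,times(times(one,zero),true))); no other remaining equation mentions T. Substituting into the earlier bindings gives X := g(times(true,g(one,times(times(one,zero),true))),0), B := times(0,g(times(true,g(one,times(times(one,zero),true))),0)).
Bind A := true. Substituting into the earlier bindings gives N := g(times(true,unit),true), V := true, R := g(times(one,g(times(true,unit),true)),one), Z := true.
No equations remain and no clash or occurs-check failure arose, so a unifier exists.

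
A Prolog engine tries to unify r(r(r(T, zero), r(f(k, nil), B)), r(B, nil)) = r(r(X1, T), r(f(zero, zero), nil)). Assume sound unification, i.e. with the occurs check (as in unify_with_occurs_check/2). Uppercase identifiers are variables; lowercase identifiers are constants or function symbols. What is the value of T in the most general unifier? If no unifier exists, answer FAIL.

r(f(k, nil), f(zero, zero))

Decompose r/2: r(r(T, zero), r(f(k, nil), B)) = r(X1, T),  r(B, nil) = r(f(zero, zero), nil).
Decompose r/2: r(T, zero) = X1,  r(f(k, nil), B) = T.
Bind X1 := r(T, zero); no other remaining equation mentions X1.
Bind T := r(f(k, nil), B); no other remaining equation mentions T. Substituting into the earlier binding gives X1 := r(r(f(k, nil), B), zero).
Decompose r/2: B = f(zero, zero),  nil = nil.
Bind B := f(zero, zero); no other remaining equation mentions B. Substituting into the earlier bindings gives X1 := r(r(f(k, nil), f(zero, zero)), zero), T := r(f(k, nil), f(zero, zero)).
Delete trivial equation nil = nil.
MGU = { X1 = r(r(f(k, nil), f(zero, zero)), zero), T = r(f(k, nil), f(zero, zero)), B = f(zero, zero) }, so T = r(f(k, nil), f(zero, zero)).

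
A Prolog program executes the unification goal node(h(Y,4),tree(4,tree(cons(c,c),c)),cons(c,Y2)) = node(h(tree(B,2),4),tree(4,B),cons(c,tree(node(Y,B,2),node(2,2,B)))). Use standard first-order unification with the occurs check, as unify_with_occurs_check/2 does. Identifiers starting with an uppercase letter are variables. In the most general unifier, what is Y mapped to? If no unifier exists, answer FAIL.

Decompose node/3: h(Y,4) = h(tree(B,2),4),  tree(4,tree(cons(c,c),c)) = tree(4,B),  cons(c,Y2) = cons(c,tree(node(Y,B,2),node(2,2,B))).
Decompose h/2: Y = tree(B,2),  4 = 4.
Bind Y := tree(B,2); substituting into the one remaining equation that mentions Y gives: cons(c,Y2) = cons(c,tree(node(tree(B,2),B,2),node(2,2,B))).
Delete trivial equation 4 = 4.
Decompose tree/2: 4 = 4,  tree(cons(c,c),c) = B.
Delete trivial equation 4 = 4.
Bind B := tree(cons(c,c),c); substituting into the remaining equation gives: cons(c,Y2) = cons(c,tree(node(tree(tree(cons(c,c),c),2),tree(cons(c,c),c),2),node(2,2,tree(cons(c,c),c)))). Substituting into the earlier binding gives Y := tree(tree(cons(c,c),c),2).
Decompose cons/2: c = c,  Y2 = tree(node(tree(tree(cons(c,c),c),2),tree(cons(c,c),c),2),node(2,2,tree(cons(c,c),c))).
Delete trivial equation c = c.
Bind Y2 := tree(node(tree(tree(cons(c,c),c),2),tree(cons(c,c),c),2),node(2,2,tree(cons(c,c),c))).
MGU = { Y ↦ tree(tree(cons(c,c),c),2), B ↦ tree(cons(c,c),c), Y2 ↦ tree(node(tree(tree(cons(c,c),c),2),tree(cons(c,c),c),2),node(2,2,tree(cons(c,c),c))) }, so Y ↦ tree(tree(cons(c,c),c),2).

tree(tree(cons(c,c),c),2)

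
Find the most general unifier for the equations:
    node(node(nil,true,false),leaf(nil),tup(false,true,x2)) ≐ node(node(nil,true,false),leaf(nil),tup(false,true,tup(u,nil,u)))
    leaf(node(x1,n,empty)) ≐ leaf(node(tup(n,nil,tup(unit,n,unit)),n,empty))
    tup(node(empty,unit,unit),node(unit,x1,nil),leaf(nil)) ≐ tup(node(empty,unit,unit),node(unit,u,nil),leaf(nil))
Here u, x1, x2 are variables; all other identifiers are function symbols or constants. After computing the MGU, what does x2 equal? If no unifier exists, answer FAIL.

Decompose node/3: node(nil,true,false) ≐ node(nil,true,false),  leaf(nil) ≐ leaf(nil),  tup(false,true,x2) ≐ tup(false,true,tup(u,nil,u)).
Delete trivial equation node(nil,true,false) ≐ node(nil,true,false).
Delete trivial equation leaf(nil) ≐ leaf(nil).
Decompose tup/3: false ≐ false,  true ≐ true,  x2 ≐ tup(u,nil,u).
Delete trivial equation false ≐ false.
Delete trivial equation true ≐ true.
Bind x2 := tup(u,nil,u); no other remaining equation mentions x2.
Decompose leaf/1: node(x1,n,empty) ≐ node(tup(n,nil,tup(unit,n,unit)),n,empty).
Decompose node/3: x1 ≐ tup(n,nil,tup(unit,n,unit)),  n ≐ n,  empty ≐ empty.
Bind x1 := tup(n,nil,tup(unit,n,unit)); substituting into the one remaining equation that mentions x1 gives: tup(node(empty,unit,unit),node(unit,tup(n,nil,tup(unit,n,unit)),nil),leaf(nil)) ≐ tup(node(empty,unit,unit),node(unit,u,nil),leaf(nil)).
Delete trivial equation n ≐ n.
Delete trivial equation empty ≐ empty.
Decompose tup/3: node(empty,unit,unit) ≐ node(empty,unit,unit),  node(unit,tup(n,nil,tup(unit,n,unit)),nil) ≐ node(unit,u,nil),  leaf(nil) ≐ leaf(nil).
Delete trivial equation node(empty,unit,unit) ≐ node(empty,unit,unit).
Decompose node/3: unit ≐ unit,  tup(n,nil,tup(unit,n,unit)) ≐ u,  nil ≐ nil.
Delete trivial equation unit ≐ unit.
Bind u := tup(n,nil,tup(unit,n,unit)); no other remaining equation mentions u. Substituting into the earlier binding gives x2 := tup(tup(n,nil,tup(unit,n,unit)),nil,tup(n,nil,tup(unit,n,unit))).
Delete trivial equation nil ≐ nil.
Delete trivial equation leaf(nil) ≐ leaf(nil).
MGU = { x2 ↦ tup(tup(n,nil,tup(unit,n,unit)),nil,tup(n,nil,tup(unit,n,unit))), x1 ↦ tup(n,nil,tup(unit,n,unit)), u ↦ tup(n,nil,tup(unit,n,unit)) }, so x2 ↦ tup(tup(n,nil,tup(unit,n,unit)),nil,tup(n,nil,tup(unit,n,unit))).

tup(tup(n,nil,tup(unit,n,unit)),nil,tup(n,nil,tup(unit,n,unit)))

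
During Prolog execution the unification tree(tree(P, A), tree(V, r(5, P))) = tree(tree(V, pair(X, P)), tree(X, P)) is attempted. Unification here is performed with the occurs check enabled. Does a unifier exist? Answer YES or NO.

NO

Decompose tree/2: tree(P, A) = tree(V, pair(X, P)),  tree(V, r(5, P)) = tree(X, P).
Decompose tree/2: P = V,  A = pair(X, P).
Bind P := V; substituting into the remaining equations gives: A = pair(X, V),  tree(V, r(5, V)) = tree(X, V).
Bind A := pair(X, V); no other remaining equation mentions A.
Decompose tree/2: V = X,  r(5, V) = V.
Bind V := X; substituting into the remaining equation gives: r(5, X) = X. Substituting into the earlier bindings gives P := X, A := pair(X, X).
Occurs check fails: X occurs in r(5, X); the equation X = r(5, X) has no finite solution.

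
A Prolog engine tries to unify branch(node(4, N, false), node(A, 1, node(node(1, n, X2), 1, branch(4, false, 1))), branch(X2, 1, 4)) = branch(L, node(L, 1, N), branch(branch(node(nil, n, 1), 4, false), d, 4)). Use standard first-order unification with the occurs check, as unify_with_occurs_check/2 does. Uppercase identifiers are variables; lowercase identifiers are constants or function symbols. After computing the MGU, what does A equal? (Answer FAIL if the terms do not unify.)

FAIL

Decompose branch/3: node(4, N, false) = L,  node(A, 1, node(node(1, n, X2), 1, branch(4, false, 1))) = node(L, 1, N),  branch(X2, 1, 4) = branch(branch(node(nil, n, 1), 4, false), d, 4).
Bind L := node(4, N, false); substituting into the one remaining equation that mentions L gives: node(A, 1, node(node(1, n, X2), 1, branch(4, false, 1))) = node(node(4, N, false), 1, N).
Decompose node/3: A = node(4, N, false),  1 = 1,  node(node(1, n, X2), 1, branch(4, false, 1)) = N.
Bind A := node(4, N, false); no other remaining equation mentions A.
Delete trivial equation 1 = 1.
Bind N := node(node(1, n, X2), 1, branch(4, false, 1)); no other remaining equation mentions N. Substituting into the earlier bindings gives L := node(4, node(node(1, n, X2), 1, branch(4, false, 1)), false), A := node(4, node(node(1, n, X2), 1, branch(4, false, 1)), false).
Decompose branch/3: X2 = branch(node(nil, n, 1), 4, false),  1 = d,  4 = 4.
Bind X2 := branch(node(nil, n, 1), 4, false); no other remaining equation mentions X2. Substituting into the earlier bindings gives L := node(4, node(node(1, n, branch(node(nil, n, 1), 4, false)), 1, branch(4, false, 1)), false), A := node(4, node(node(1, n, branch(node(nil, n, 1), 4, false)), 1, branch(4, false, 1)), false), N := node(node(1, n, branch(node(nil, n, 1), 4, false)), 1, branch(4, false, 1)).
Clash: constants 1 and d differ; no unifier exists.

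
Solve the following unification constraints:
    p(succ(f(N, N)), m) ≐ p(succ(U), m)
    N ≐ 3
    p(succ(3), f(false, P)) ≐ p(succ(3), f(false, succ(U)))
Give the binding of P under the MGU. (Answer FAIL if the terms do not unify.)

succ(f(3, 3))

Decompose p/2: succ(f(N, N)) ≐ succ(U),  m ≐ m.
Decompose succ/1: f(N, N) ≐ U.
Bind U := f(N, N); substituting into the one remaining equation that mentions U gives: p(succ(3), f(false, P)) ≐ p(succ(3), f(false, succ(f(N, N)))).
Delete trivial equation m ≐ m.
Bind N := 3; substituting into the remaining equation gives: p(succ(3), f(false, P)) ≐ p(succ(3), f(false, succ(f(3, 3)))). Substituting into the earlier binding gives U := f(3, 3).
Decompose p/2: succ(3) ≐ succ(3),  f(false, P) ≐ f(false, succ(f(3, 3))).
Delete trivial equation succ(3) ≐ succ(3).
Decompose f/2: false ≐ false,  P ≐ succ(f(3, 3)).
Delete trivial equation false ≐ false.
Bind P := succ(f(3, 3)).
MGU = { U := f(3, 3), N := 3, P := succ(f(3, 3)) }, so P := succ(f(3, 3)).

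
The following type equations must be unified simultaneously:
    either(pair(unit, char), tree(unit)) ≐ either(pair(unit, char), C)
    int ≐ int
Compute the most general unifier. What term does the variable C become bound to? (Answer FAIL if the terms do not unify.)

Decompose either/2: pair(unit, char) ≐ pair(unit, char),  tree(unit) ≐ C.
Delete trivial equation pair(unit, char) ≐ pair(unit, char).
Bind C := tree(unit); no other remaining equation mentions C.
Delete trivial equation int ≐ int.
MGU = { C := tree(unit) }, so C := tree(unit).

tree(unit)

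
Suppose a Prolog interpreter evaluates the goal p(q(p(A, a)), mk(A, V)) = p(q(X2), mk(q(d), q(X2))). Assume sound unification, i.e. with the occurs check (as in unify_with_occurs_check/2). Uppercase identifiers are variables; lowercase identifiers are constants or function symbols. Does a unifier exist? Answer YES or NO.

Decompose p/2: q(p(A, a)) = q(X2),  mk(A, V) = mk(q(d), q(X2)).
Decompose q/1: p(A, a) = X2.
Bind X2 := p(A, a); substituting into the remaining equation gives: mk(A, V) = mk(q(d), q(p(A, a))).
Decompose mk/2: A = q(d),  V = q(p(A, a)).
Bind A := q(d); substituting into the remaining equation gives: V = q(p(q(d), a)). Substituting into the earlier binding gives X2 := p(q(d), a).
Bind V := q(p(q(d), a)).
No equations remain and no clash or occurs-check failure arose, so a unifier exists.

YES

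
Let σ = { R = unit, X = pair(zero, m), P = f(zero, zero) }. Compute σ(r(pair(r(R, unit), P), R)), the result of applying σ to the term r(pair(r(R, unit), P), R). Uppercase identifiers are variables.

Replace each occurrence of R with unit.
Replace each occurrence of P with f(zero, zero).
Result: r(pair(r(unit, unit), f(zero, zero)), unit).

r(pair(r(unit, unit), f(zero, zero)), unit)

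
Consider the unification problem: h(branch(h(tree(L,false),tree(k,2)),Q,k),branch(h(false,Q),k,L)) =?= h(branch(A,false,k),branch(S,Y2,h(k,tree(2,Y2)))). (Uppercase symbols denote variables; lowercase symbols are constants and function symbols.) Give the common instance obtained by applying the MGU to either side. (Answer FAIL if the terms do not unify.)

Decompose h/2: branch(h(tree(L,false),tree(k,2)),Q,k) =?= branch(A,false,k),  branch(h(false,Q),k,L) =?= branch(S,Y2,h(k,tree(2,Y2))).
Decompose branch/3: h(tree(L,false),tree(k,2)) =?= A,  Q =?= false,  k =?= k.
Bind A := h(tree(L,false),tree(k,2)); no other remaining equation mentions A.
Bind Q := false; substituting into the one remaining equation that mentions Q gives: branch(h(false,false),k,L) =?= branch(S,Y2,h(k,tree(2,Y2))).
Delete trivial equation k =?= k.
Decompose branch/3: h(false,false) =?= S,  k =?= Y2,  L =?= h(k,tree(2,Y2)).
Bind S := h(false,false); no other remaining equation mentions S.
Bind Y2 := k; substituting into the remaining equation gives: L =?= h(k,tree(2,k)).
Bind L := h(k,tree(2,k)). Substituting into the earlier binding gives A := h(tree(h(k,tree(2,k)),false),tree(k,2)).
Applying the MGU to either side gives h(branch(h(tree(h(k,tree(2,k)),false),tree(k,2)),false,k),branch(h(false,false),k,h(k,tree(2,k)))).

h(branch(h(tree(h(k,tree(2,k)),false),tree(k,2)),false,k),branch(h(false,false),k,h(k,tree(2,k))))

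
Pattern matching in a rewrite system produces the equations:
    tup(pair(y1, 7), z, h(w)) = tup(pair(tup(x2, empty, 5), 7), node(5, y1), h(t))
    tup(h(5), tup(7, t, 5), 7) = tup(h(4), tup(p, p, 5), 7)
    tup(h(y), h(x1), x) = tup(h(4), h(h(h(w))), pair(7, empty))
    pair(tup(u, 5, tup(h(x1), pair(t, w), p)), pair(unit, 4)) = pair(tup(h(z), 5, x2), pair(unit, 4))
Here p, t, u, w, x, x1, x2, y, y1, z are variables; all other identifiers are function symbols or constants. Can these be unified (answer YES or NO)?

Decompose tup/3: pair(y1, 7) = pair(tup(x2, empty, 5), 7),  z = node(5, y1),  h(w) = h(t).
Decompose pair/2: y1 = tup(x2, empty, 5),  7 = 7.
Bind y1 := tup(x2, empty, 5); substituting into the one remaining equation that mentions y1 gives: z = node(5, tup(x2, empty, 5)).
Delete trivial equation 7 = 7.
Bind z := node(5, tup(x2, empty, 5)); substituting into the one remaining equation that mentions z gives: pair(tup(u, 5, tup(h(x1), pair(t, w), p)), pair(unit, 4)) = pair(tup(h(node(5, tup(x2, empty, 5))), 5, x2), pair(unit, 4)).
Decompose h/1: w = t.
Bind w := t; substituting into the 2 remaining equations that mention w gives: tup(h(y), h(x1), x) = tup(h(4), h(h(h(t))), pair(7, empty)),  pair(tup(u, 5, tup(h(x1), pair(t, t), p)), pair(unit, 4)) = pair(tup(h(node(5, tup(x2, empty, 5))), 5, x2), pair(unit, 4)).
Decompose tup/3: h(5) = h(4),  tup(7, t, 5) = tup(p, p, 5),  7 = 7.
Decompose h/1: 5 = 4.
Clash: constants 5 and 4 differ; no unifier exists.

NO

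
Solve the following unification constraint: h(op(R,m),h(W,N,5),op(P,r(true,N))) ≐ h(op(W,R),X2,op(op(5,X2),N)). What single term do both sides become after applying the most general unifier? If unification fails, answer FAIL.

FAIL

Decompose h/3: op(R,m) ≐ op(W,R),  h(W,N,5) ≐ X2,  op(P,r(true,N)) ≐ op(op(5,X2),N).
Decompose op/2: R ≐ W,  m ≐ R.
Bind R := W; substituting into the one remaining equation that mentions R gives: m ≐ W.
Bind W := m; substituting into the one remaining equation that mentions W gives: h(m,N,5) ≐ X2. Substituting into the earlier binding gives R := m.
Bind X2 := h(m,N,5); substituting into the remaining equation gives: op(P,r(true,N)) ≐ op(op(5,h(m,N,5)),N).
Decompose op/2: P ≐ op(5,h(m,N,5)),  r(true,N) ≐ N.
Bind P := op(5,h(m,N,5)); no other remaining equation mentions P.
Occurs check fails: N occurs in r(true,N); the equation N ≐ r(true,N) has no finite solution.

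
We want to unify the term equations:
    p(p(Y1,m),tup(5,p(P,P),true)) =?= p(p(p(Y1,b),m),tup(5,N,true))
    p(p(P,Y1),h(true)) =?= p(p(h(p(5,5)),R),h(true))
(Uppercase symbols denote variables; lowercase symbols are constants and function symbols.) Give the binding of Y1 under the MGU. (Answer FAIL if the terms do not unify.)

FAIL

Decompose p/2: p(Y1,m) =?= p(p(Y1,b),m),  tup(5,p(P,P),true) =?= tup(5,N,true).
Decompose p/2: Y1 =?= p(Y1,b),  m =?= m.
Occurs check fails: Y1 occurs in p(Y1,b); the equation Y1 =?= p(Y1,b) has no finite solution.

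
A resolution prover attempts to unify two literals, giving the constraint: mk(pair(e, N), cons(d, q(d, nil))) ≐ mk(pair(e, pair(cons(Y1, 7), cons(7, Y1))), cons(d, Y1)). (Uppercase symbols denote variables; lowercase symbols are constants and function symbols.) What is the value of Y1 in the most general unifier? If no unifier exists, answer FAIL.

Decompose mk/2: pair(e, N) ≐ pair(e, pair(cons(Y1, 7), cons(7, Y1))),  cons(d, q(d, nil)) ≐ cons(d, Y1).
Decompose pair/2: e ≐ e,  N ≐ pair(cons(Y1, 7), cons(7, Y1)).
Delete trivial equation e ≐ e.
Bind N := pair(cons(Y1, 7), cons(7, Y1)); no other remaining equation mentions N.
Decompose cons/2: d ≐ d,  q(d, nil) ≐ Y1.
Delete trivial equation d ≐ d.
Bind Y1 := q(d, nil). Substituting into the earlier binding gives N := pair(cons(q(d, nil), 7), cons(7, q(d, nil))).
MGU = { N := pair(cons(q(d, nil), 7), cons(7, q(d, nil))), Y1 := q(d, nil) }, so Y1 := q(d, nil).

q(d, nil)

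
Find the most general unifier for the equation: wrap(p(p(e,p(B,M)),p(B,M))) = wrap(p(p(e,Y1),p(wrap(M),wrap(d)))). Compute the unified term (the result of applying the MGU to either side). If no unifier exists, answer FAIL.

Decompose wrap/1: p(p(e,p(B,M)),p(B,M)) = p(p(e,Y1),p(wrap(M),wrap(d))).
Decompose p/2: p(e,p(B,M)) = p(e,Y1),  p(B,M) = p(wrap(M),wrap(d)).
Decompose p/2: e = e,  p(B,M) = Y1.
Delete trivial equation e = e.
Bind Y1 := p(B,M); no other remaining equation mentions Y1.
Decompose p/2: B = wrap(M),  M = wrap(d).
Bind B := wrap(M); no other remaining equation mentions B. Substituting into the earlier binding gives Y1 := p(wrap(M),M).
Bind M := wrap(d). Substituting into the earlier bindings gives Y1 := p(wrap(wrap(d)),wrap(d)), B := wrap(wrap(d)).
Applying the MGU to either side gives wrap(p(p(e,p(wrap(wrap(d)),wrap(d))),p(wrap(wrap(d)),wrap(d)))).

wrap(p(p(e,p(wrap(wrap(d)),wrap(d))),p(wrap(wrap(d)),wrap(d))))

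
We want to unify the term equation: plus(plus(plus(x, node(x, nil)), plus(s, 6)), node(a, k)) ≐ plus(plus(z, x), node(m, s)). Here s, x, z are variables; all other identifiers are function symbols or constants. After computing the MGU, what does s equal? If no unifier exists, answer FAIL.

Decompose plus/2: plus(plus(x, node(x, nil)), plus(s, 6)) ≐ plus(z, x),  node(a, k) ≐ node(m, s).
Decompose plus/2: plus(x, node(x, nil)) ≐ z,  plus(s, 6) ≐ x.
Bind z := plus(x, node(x, nil)); no other remaining equation mentions z.
Bind x := plus(s, 6); no other remaining equation mentions x. Substituting into the earlier binding gives z := plus(plus(s, 6), node(plus(s, 6), nil)).
Decompose node/2: a ≐ m,  k ≐ s.
Clash: constants a and m differ; no unifier exists.

FAIL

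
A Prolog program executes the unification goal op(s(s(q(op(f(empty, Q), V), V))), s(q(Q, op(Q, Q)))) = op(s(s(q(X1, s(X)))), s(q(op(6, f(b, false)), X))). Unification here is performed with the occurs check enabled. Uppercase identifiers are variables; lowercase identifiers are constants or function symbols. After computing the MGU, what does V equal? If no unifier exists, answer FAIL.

s(op(op(6, f(b, false)), op(6, f(b, false))))

Decompose op/2: s(s(q(op(f(empty, Q), V), V))) = s(s(q(X1, s(X)))),  s(q(Q, op(Q, Q))) = s(q(op(6, f(b, false)), X)).
Decompose s/1: s(q(op(f(empty, Q), V), V)) = s(q(X1, s(X))).
Decompose s/1: q(op(f(empty, Q), V), V) = q(X1, s(X)).
Decompose q/2: op(f(empty, Q), V) = X1,  V = s(X).
Bind X1 := op(f(empty, Q), V); no other remaining equation mentions X1.
Bind V := s(X); no other remaining equation mentions V. Substituting into the earlier binding gives X1 := op(f(empty, Q), s(X)).
Decompose s/1: q(Q, op(Q, Q)) = q(op(6, f(b, false)), X).
Decompose q/2: Q = op(6, f(b, false)),  op(Q, Q) = X.
Bind Q := op(6, f(b, false)); substituting into the remaining equation gives: op(op(6, f(b, false)), op(6, f(b, false))) = X. Substituting into the earlier binding gives X1 := op(f(empty, op(6, f(b, false))), s(X)).
Bind X := op(op(6, f(b, false)), op(6, f(b, false))). Substituting into the earlier bindings gives X1 := op(f(empty, op(6, f(b, false))), s(op(op(6, f(b, false)), op(6, f(b, false))))), V := s(op(op(6, f(b, false)), op(6, f(b, false)))).
MGU = { X1 = op(f(empty, op(6, f(b, false))), s(op(op(6, f(b, false)), op(6, f(b, false))))), V = s(op(op(6, f(b, false)), op(6, f(b, false)))), Q = op(6, f(b, false)), X = op(op(6, f(b, false)), op(6, f(b, false))) }, so V = s(op(op(6, f(b, false)), op(6, f(b, false)))).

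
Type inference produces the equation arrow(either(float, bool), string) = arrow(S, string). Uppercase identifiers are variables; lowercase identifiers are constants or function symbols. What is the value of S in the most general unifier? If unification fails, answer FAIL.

Decompose arrow/2: either(float, bool) = S,  string = string.
Bind S := either(float, bool); no other remaining equation mentions S.
Delete trivial equation string = string.
MGU = { S := either(float, bool) }, so S := either(float, bool).

either(float, bool)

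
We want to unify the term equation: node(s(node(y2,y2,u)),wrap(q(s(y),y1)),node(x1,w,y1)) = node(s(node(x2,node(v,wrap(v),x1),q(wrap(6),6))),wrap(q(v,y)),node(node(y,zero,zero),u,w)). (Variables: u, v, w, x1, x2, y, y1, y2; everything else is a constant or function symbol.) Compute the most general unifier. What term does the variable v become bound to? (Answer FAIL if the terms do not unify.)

s(q(wrap(6),6))

Decompose node/3: s(node(y2,y2,u)) = s(node(x2,node(v,wrap(v),x1),q(wrap(6),6))),  wrap(q(s(y),y1)) = wrap(q(v,y)),  node(x1,w,y1) = node(node(y,zero,zero),u,w).
Decompose s/1: node(y2,y2,u) = node(x2,node(v,wrap(v),x1),q(wrap(6),6)).
Decompose node/3: y2 = x2,  y2 = node(v,wrap(v),x1),  u = q(wrap(6),6).
Bind y2 := x2; substituting into the one remaining equation that mentions y2 gives: x2 = node(v,wrap(v),x1).
Bind x2 := node(v,wrap(v),x1); no other remaining equation mentions x2. Substituting into the earlier binding gives y2 := node(v,wrap(v),x1).
Bind u := q(wrap(6),6); substituting into the one remaining equation that mentions u gives: node(x1,w,y1) = node(node(y,zero,zero),q(wrap(6),6),w).
Decompose wrap/1: q(s(y),y1) = q(v,y).
Decompose q/2: s(y) = v,  y1 = y.
Bind v := s(y); no other remaining equation mentions v. Substituting into the earlier bindings gives y2 := node(s(y),wrap(s(y)),x1), x2 := node(s(y),wrap(s(y)),x1).
Bind y1 := y; substituting into the remaining equation gives: node(x1,w,y) = node(node(y,zero,zero),q(wrap(6),6),w).
Decompose node/3: x1 = node(y,zero,zero),  w = q(wrap(6),6),  y = w.
Bind x1 := node(y,zero,zero); no other remaining equation mentions x1. Substituting into the earlier bindings gives y2 := node(s(y),wrap(s(y)),node(y,zero,zero)), x2 := node(s(y),wrap(s(y)),node(y,zero,zero)).
Bind w := q(wrap(6),6); substituting into the remaining equation gives: y = q(wrap(6),6).
Bind y := q(wrap(6),6). Substituting into the earlier bindings gives y2 := node(s(q(wrap(6),6)),wrap(s(q(wrap(6),6))),node(q(wrap(6),6),zero,zero)), x2 := node(s(q(wrap(6),6)),wrap(s(q(wrap(6),6))),node(q(wrap(6),6),zero,zero)), v := s(q(wrap(6),6)), y1 := q(wrap(6),6), x1 := node(q(wrap(6),6),zero,zero).
MGU = { y2 -> node(s(q(wrap(6),6)),wrap(s(q(wrap(6),6))),node(q(wrap(6),6),zero,zero)), x2 -> node(s(q(wrap(6),6)),wrap(s(q(wrap(6),6))),node(q(wrap(6),6),zero,zero)), u -> q(wrap(6),6), v -> s(q(wrap(6),6)), y1 -> q(wrap(6),6), x1 -> node(q(wrap(6),6),zero,zero), w -> q(wrap(6),6), y -> q(wrap(6),6) }, so v -> s(q(wrap(6),6)).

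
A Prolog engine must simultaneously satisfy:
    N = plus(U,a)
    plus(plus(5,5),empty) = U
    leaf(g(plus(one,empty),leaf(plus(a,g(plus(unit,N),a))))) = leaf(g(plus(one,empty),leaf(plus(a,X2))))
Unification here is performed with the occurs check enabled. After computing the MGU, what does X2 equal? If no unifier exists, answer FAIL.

g(plus(unit,plus(plus(plus(5,5),empty),a)),a)

Bind N := plus(U,a); substituting into the one remaining equation that mentions N gives: leaf(g(plus(one,empty),leaf(plus(a,g(plus(unit,plus(U,a)),a))))) = leaf(g(plus(one,empty),leaf(plus(a,X2)))).
Bind U := plus(plus(5,5),empty); substituting into the remaining equation gives: leaf(g(plus(one,empty),leaf(plus(a,g(plus(unit,plus(plus(plus(5,5),empty),a)),a))))) = leaf(g(plus(one,empty),leaf(plus(a,X2)))). Substituting into the earlier binding gives N := plus(plus(plus(5,5),empty),a).
Decompose leaf/1: g(plus(one,empty),leaf(plus(a,g(plus(unit,plus(plus(plus(5,5),empty),a)),a)))) = g(plus(one,empty),leaf(plus(a,X2))).
Decompose g/2: plus(one,empty) = plus(one,empty),  leaf(plus(a,g(plus(unit,plus(plus(plus(5,5),empty),a)),a))) = leaf(plus(a,X2)).
Delete trivial equation plus(one,empty) = plus(one,empty).
Decompose leaf/1: plus(a,g(plus(unit,plus(plus(plus(5,5),empty),a)),a)) = plus(a,X2).
Decompose plus/2: a = a,  g(plus(unit,plus(plus(plus(5,5),empty),a)),a) = X2.
Delete trivial equation a = a.
Bind X2 := g(plus(unit,plus(plus(plus(5,5),empty),a)),a).
MGU = { N -> plus(plus(plus(5,5),empty),a), U -> plus(plus(5,5),empty), X2 -> g(plus(unit,plus(plus(plus(5,5),empty),a)),a) }, so X2 -> g(plus(unit,plus(plus(plus(5,5),empty),a)),a).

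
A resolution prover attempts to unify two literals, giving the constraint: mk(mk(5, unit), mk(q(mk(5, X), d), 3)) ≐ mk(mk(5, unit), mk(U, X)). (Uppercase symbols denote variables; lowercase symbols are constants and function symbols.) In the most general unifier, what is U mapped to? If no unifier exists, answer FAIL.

Decompose mk/2: mk(5, unit) ≐ mk(5, unit),  mk(q(mk(5, X), d), 3) ≐ mk(U, X).
Delete trivial equation mk(5, unit) ≐ mk(5, unit).
Decompose mk/2: q(mk(5, X), d) ≐ U,  3 ≐ X.
Bind U := q(mk(5, X), d); no other remaining equation mentions U.
Bind X := 3. Substituting into the earlier binding gives U := q(mk(5, 3), d).
MGU = { U -> q(mk(5, 3), d), X -> 3 }, so U -> q(mk(5, 3), d).

q(mk(5, 3), d)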